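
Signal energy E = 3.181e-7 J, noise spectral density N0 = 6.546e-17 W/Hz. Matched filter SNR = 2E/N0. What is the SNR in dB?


SNR_lin = 2 * 3.181e-7 / 6.546e-17 = 9.719e9
SNR_dB = 10*log10(9.719e9) = 99.9 dB

99.9 dB


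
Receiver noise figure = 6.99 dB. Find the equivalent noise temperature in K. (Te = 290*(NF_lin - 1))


NF_lin = 10^(6.99/10) = 5.000345
Te = 290 * (5.000345 - 1) = 1160.1 K

1160.1 K


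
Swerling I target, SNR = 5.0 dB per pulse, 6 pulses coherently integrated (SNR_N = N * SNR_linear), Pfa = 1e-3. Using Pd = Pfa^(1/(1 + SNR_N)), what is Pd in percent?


SNR_lin = 10^(5.0/10) = 3.16228
SNR_N = 6 * 3.16228 = 18.97368
1/(1 + SNR_N) = 1/19.97368 = 0.0500659
Pd = (1e-3)^0.0500659 = 0.70762
Pd = 70.8%

70.8%


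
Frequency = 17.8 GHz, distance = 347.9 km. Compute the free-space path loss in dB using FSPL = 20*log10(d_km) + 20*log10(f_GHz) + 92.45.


20*log10(347.9) = 50.83
20*log10(17.8) = 25.01
FSPL = 168.3 dB

168.3 dB


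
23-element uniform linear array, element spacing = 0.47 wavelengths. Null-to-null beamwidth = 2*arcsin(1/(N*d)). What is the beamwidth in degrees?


1/(N*d) = 1/(23*0.47) = 0.092507
BW = 2*arcsin(0.092507) = 10.6 degrees

10.6 degrees


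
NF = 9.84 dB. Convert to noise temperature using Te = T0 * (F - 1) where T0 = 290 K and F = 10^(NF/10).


NF_lin = 10^(9.84/10) = 9.63829
Te = 290 * (9.63829 - 1) = 2505.1 K

2505.1 K


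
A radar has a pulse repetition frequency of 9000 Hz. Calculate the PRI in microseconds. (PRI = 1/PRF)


PRI = 1/9000 = 0.0001111111 s = 111.1 us

111.1 us


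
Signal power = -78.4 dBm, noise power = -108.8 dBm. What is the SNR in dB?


SNR = -78.4 - (-108.8) = 30.4 dB

30.4 dB


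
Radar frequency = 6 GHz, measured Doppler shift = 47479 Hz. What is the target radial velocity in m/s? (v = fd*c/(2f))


v = 47479 * 3e8 / (2 * 6000000000.0) = 1187.0 m/s

1187.0 m/s


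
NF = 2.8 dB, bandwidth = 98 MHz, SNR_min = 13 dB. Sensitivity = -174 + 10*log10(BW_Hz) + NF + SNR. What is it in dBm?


10*log10(98000000.0) = 79.91
S = -174 + 79.91 + 2.8 + 13 = -78.3 dBm

-78.3 dBm


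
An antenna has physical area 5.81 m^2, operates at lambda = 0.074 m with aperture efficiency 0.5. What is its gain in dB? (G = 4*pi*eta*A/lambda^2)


G_linear = 4*pi*0.5*5.81/0.074^2 = 6666.42
G_dB = 10*log10(6666.42) = 38.2 dB

38.2 dB


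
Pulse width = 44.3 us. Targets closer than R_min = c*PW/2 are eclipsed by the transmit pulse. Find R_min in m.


R_min = 3e8 * 44.3e-6 / 2 = 6645.0 m

6645.0 m


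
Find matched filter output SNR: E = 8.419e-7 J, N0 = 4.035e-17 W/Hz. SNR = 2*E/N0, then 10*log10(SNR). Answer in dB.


SNR_lin = 2 * 8.419e-7 / 4.035e-17 = 4.173e10
SNR_dB = 10*log10(4.173e10) = 106.2 dB

106.2 dB


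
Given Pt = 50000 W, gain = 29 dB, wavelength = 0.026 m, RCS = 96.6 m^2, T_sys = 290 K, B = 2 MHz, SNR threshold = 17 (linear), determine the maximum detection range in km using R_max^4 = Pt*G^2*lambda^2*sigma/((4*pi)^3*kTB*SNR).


G_lin = 10^(29/10) = 794.328235
R^4 = 50000 * 794.328235^2 * 0.026^2 * 96.6 / ((4*pi)^3 * 1.38e-23 * 290 * 2000000.0 * 17)
R^4 = 7.62971e18 m^4
R_max = (7.62971e18)^(1/4) = 52556.6 m = 52.6 km

52.6 km


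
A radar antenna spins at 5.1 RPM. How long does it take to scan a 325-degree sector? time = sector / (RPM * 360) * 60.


t = 325 / (5.1 * 360) * 60 = 10.62 s

10.62 s


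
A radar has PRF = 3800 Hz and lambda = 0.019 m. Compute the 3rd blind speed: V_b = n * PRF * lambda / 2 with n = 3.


V_blind = 3 * 3800 * 0.019 / 2 = 108.3 m/s

108.3 m/s


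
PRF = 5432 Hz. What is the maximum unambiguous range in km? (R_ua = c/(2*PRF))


R_ua = 3e8 / (2 * 5432) = 27614.1 m = 27.6 km

27.6 km


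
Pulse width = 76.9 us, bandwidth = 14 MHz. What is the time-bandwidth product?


TBP = 76.9 * 14 = 1076.6

1076.6


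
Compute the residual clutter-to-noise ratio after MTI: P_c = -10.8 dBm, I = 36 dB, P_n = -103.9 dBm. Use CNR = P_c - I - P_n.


CNR = -10.8 - 36 - (-103.9) = 57.1 dB

57.1 dB


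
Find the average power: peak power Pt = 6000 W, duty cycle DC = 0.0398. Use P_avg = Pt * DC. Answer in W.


P_avg = 6000 * 0.0398 = 238.8 W

238.8 W


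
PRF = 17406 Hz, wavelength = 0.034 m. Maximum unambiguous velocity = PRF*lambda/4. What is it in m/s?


V_ua = 17406 * 0.034 / 4 = 148.0 m/s

148.0 m/s


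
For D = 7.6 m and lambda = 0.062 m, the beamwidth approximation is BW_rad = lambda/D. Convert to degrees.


BW_rad = 0.062 / 7.6 = 0.008158
BW_deg = 0.47 degrees

0.47 degrees


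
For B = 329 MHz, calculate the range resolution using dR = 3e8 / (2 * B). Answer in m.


dR = 3e8 / (2 * 329000000.0) = 0.46 m

0.46 m


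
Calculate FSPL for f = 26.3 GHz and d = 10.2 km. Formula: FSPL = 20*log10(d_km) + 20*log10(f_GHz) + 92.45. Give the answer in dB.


20*log10(10.2) = 20.17
20*log10(26.3) = 28.4
FSPL = 141.0 dB

141.0 dB


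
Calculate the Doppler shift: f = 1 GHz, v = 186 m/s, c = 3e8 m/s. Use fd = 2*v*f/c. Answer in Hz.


fd = 2 * 186 * 1000000000.0 / 3e8 = 1240.0 Hz

1240.0 Hz


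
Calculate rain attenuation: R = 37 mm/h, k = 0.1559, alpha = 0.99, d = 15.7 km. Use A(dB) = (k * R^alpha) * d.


gamma = 0.1559 * 37^0.99 = 5.563727 dB/km
A = 5.563727 * 15.7 = 87.35 dB

87.35 dB


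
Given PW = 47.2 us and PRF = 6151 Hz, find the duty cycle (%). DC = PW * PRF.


DC = 47.2e-6 * 6151 * 100 = 29.03%

29.03%


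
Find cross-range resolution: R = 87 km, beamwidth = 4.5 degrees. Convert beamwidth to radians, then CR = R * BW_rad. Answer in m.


BW_rad = 0.078539816
CR = 87000 * 0.078539816 = 6833.0 m

6833.0 m


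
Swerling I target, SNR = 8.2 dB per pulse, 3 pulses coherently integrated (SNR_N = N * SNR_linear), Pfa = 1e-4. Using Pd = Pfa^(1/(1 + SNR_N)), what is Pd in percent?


SNR_lin = 10^(8.2/10) = 6.60693
SNR_N = 3 * 6.60693 = 19.82079
1/(1 + SNR_N) = 1/20.82079 = 0.0480289
Pd = (1e-4)^0.0480289 = 0.64252
Pd = 64.3%

64.3%


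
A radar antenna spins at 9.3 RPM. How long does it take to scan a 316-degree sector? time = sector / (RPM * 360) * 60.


t = 316 / (9.3 * 360) * 60 = 5.66 s

5.66 s


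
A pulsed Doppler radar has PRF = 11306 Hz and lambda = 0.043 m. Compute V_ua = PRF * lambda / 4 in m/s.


V_ua = 11306 * 0.043 / 4 = 121.5 m/s

121.5 m/s


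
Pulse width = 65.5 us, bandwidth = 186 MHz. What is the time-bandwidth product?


TBP = 65.5 * 186 = 12183.0

12183.0


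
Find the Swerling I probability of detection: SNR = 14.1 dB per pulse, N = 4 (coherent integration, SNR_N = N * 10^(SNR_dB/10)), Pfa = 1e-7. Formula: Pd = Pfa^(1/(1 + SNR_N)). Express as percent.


SNR_lin = 10^(14.1/10) = 25.70396
SNR_N = 4 * 25.70396 = 102.81584
1/(1 + SNR_N) = 1/103.81584 = 0.0096324
Pd = (1e-7)^0.0096324 = 0.8562
Pd = 85.6%

85.6%


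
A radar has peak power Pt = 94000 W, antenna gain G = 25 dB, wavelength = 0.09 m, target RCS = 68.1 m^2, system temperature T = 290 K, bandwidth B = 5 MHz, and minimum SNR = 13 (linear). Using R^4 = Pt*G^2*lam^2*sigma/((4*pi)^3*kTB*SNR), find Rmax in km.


G_lin = 10^(25/10) = 316.227766
R^4 = 94000 * 316.227766^2 * 0.09^2 * 68.1 / ((4*pi)^3 * 1.38e-23 * 290 * 5000000.0 * 13)
R^4 = 1.00448e19 m^4
R_max = (1.00448e19)^(1/4) = 56297.0 m = 56.3 km

56.3 km


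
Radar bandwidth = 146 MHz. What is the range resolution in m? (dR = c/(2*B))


dR = 3e8 / (2 * 146000000.0) = 1.03 m

1.03 m


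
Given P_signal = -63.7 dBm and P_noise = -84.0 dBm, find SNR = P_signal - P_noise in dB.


SNR = -63.7 - (-84.0) = 20.3 dB

20.3 dB


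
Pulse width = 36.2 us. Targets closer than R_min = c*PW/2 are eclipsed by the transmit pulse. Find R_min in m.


R_min = 3e8 * 36.2e-6 / 2 = 5430.0 m

5430.0 m


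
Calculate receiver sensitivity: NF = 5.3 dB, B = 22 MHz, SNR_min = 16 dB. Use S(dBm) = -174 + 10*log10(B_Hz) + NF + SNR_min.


10*log10(22000000.0) = 73.42
S = -174 + 73.42 + 5.3 + 16 = -79.3 dBm

-79.3 dBm


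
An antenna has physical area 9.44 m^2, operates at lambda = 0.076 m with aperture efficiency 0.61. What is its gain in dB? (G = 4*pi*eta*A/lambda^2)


G_linear = 4*pi*0.61*9.44/0.076^2 = 12528.08
G_dB = 10*log10(12528.08) = 41.0 dB

41.0 dB


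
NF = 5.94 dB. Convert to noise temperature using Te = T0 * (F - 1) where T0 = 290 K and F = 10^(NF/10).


NF_lin = 10^(5.94/10) = 3.926449
Te = 290 * (3.926449 - 1) = 848.7 K

848.7 K


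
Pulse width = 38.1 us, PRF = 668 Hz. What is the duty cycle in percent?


DC = 38.1e-6 * 668 * 100 = 2.55%

2.55%


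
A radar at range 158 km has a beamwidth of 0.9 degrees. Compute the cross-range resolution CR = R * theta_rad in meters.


BW_rad = 0.015707963
CR = 158000 * 0.015707963 = 2481.9 m

2481.9 m


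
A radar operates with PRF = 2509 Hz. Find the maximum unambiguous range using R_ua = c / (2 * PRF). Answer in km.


R_ua = 3e8 / (2 * 2509) = 59784.8 m = 59.8 km

59.8 km


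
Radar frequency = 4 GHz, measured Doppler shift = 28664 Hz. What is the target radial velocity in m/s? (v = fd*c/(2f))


v = 28664 * 3e8 / (2 * 4000000000.0) = 1074.9 m/s

1074.9 m/s


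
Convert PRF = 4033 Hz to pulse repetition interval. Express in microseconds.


PRI = 1/4033 = 0.0002479544 s = 248.0 us

248.0 us


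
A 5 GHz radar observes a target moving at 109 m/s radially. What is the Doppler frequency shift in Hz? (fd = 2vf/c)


fd = 2 * 109 * 5000000000.0 / 3e8 = 3633.3 Hz

3633.3 Hz


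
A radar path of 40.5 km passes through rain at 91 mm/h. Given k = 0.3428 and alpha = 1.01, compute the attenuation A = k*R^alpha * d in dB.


gamma = 0.3428 * 91^1.01 = 32.634174 dB/km
A = 32.634174 * 40.5 = 1321.68 dB

1321.68 dB


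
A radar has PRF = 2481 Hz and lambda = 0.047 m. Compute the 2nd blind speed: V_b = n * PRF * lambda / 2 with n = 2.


V_blind = 2 * 2481 * 0.047 / 2 = 116.6 m/s

116.6 m/s


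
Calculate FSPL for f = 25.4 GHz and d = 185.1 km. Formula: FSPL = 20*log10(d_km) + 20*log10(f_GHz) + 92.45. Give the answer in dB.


20*log10(185.1) = 45.35
20*log10(25.4) = 28.1
FSPL = 165.9 dB

165.9 dB


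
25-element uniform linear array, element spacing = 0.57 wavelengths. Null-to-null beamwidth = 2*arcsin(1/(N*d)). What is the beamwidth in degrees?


1/(N*d) = 1/(25*0.57) = 0.070175
BW = 2*arcsin(0.070175) = 8.0 degrees

8.0 degrees


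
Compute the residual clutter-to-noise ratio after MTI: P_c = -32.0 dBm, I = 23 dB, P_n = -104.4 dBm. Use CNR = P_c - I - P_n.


CNR = -32.0 - 23 - (-104.4) = 49.4 dB

49.4 dB


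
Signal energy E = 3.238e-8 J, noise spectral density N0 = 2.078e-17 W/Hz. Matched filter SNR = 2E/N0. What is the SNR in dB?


SNR_lin = 2 * 3.238e-8 / 2.078e-17 = 3.116e9
SNR_dB = 10*log10(3.116e9) = 94.9 dB

94.9 dB


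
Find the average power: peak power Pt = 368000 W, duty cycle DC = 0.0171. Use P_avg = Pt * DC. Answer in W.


P_avg = 368000 * 0.0171 = 6292.8 W

6292.8 W


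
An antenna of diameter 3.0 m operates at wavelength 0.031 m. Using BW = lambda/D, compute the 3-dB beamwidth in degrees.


BW_rad = 0.031 / 3.0 = 0.010333
BW_deg = 0.59 degrees

0.59 degrees


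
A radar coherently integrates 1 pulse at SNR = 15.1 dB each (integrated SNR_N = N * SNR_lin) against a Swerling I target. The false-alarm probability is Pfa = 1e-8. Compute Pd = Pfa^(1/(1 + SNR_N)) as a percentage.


SNR_lin = 10^(15.1/10) = 32.35937
SNR_N = 1 * 32.35937 = 32.35937
1/(1 + SNR_N) = 1/33.35937 = 0.0299766
Pd = (1e-8)^0.0299766 = 0.57569
Pd = 57.6%

57.6%


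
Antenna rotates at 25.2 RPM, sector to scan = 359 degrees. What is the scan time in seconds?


t = 359 / (25.2 * 360) * 60 = 2.37 s

2.37 s


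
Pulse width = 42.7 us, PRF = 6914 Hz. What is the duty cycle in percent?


DC = 42.7e-6 * 6914 * 100 = 29.52%

29.52%


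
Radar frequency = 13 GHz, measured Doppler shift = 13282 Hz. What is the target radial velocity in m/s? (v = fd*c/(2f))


v = 13282 * 3e8 / (2 * 13000000000.0) = 153.3 m/s

153.3 m/s


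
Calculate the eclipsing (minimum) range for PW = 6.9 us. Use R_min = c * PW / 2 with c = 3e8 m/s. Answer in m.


R_min = 3e8 * 6.9e-6 / 2 = 1035.0 m

1035.0 m


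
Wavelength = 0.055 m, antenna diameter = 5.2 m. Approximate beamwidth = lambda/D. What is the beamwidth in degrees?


BW_rad = 0.055 / 5.2 = 0.010577
BW_deg = 0.61 degrees

0.61 degrees


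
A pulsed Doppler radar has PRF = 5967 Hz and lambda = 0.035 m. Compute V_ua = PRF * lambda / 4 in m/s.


V_ua = 5967 * 0.035 / 4 = 52.2 m/s

52.2 m/s


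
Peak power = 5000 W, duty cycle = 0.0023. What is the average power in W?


P_avg = 5000 * 0.0023 = 11.5 W

11.5 W


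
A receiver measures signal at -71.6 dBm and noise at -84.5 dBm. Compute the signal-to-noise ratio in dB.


SNR = -71.6 - (-84.5) = 12.9 dB

12.9 dB


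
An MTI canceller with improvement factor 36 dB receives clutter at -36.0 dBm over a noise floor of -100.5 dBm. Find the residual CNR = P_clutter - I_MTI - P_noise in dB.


CNR = -36.0 - 36 - (-100.5) = 28.5 dB

28.5 dB


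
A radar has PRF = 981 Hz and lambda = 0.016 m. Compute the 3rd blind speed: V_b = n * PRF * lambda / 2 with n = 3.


V_blind = 3 * 981 * 0.016 / 2 = 23.5 m/s

23.5 m/s


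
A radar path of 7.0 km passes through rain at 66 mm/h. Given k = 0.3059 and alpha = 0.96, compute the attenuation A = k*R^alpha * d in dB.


gamma = 0.3059 * 66^0.96 = 17.074251 dB/km
A = 17.074251 * 7.0 = 119.52 dB

119.52 dB


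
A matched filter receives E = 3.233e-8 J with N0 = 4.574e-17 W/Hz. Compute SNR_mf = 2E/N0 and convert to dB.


SNR_lin = 2 * 3.233e-8 / 4.574e-17 = 1.414e9
SNR_dB = 10*log10(1.414e9) = 91.5 dB

91.5 dB


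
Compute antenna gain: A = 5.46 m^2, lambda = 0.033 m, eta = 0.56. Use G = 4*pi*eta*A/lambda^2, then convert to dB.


G_linear = 4*pi*0.56*5.46/0.033^2 = 35282.77
G_dB = 10*log10(35282.77) = 45.5 dB

45.5 dB


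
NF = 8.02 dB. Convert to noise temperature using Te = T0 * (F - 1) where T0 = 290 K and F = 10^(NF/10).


NF_lin = 10^(8.02/10) = 6.338697
Te = 290 * (6.338697 - 1) = 1548.2 K

1548.2 K


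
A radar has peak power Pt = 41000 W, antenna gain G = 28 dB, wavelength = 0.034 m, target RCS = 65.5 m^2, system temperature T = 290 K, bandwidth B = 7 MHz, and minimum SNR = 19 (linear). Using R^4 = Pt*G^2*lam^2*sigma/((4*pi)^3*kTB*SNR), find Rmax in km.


G_lin = 10^(28/10) = 630.957344
R^4 = 41000 * 630.957344^2 * 0.034^2 * 65.5 / ((4*pi)^3 * 1.38e-23 * 290 * 7000000.0 * 19)
R^4 = 1.1701e18 m^4
R_max = (1.1701e18)^(1/4) = 32889.4 m = 32.9 km

32.9 km


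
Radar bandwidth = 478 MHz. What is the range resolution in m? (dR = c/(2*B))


dR = 3e8 / (2 * 478000000.0) = 0.31 m

0.31 m


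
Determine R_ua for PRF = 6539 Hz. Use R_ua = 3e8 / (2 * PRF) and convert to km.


R_ua = 3e8 / (2 * 6539) = 22939.3 m = 22.9 km

22.9 km


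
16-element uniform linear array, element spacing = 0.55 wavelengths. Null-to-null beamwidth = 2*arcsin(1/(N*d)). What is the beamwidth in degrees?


1/(N*d) = 1/(16*0.55) = 0.113636
BW = 2*arcsin(0.113636) = 13.0 degrees

13.0 degrees


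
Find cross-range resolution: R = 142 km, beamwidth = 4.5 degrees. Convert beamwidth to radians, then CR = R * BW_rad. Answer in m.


BW_rad = 0.078539816
CR = 142000 * 0.078539816 = 11152.7 m

11152.7 m


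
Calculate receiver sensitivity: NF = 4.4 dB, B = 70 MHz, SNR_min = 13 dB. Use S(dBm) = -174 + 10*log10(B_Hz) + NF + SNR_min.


10*log10(70000000.0) = 78.45
S = -174 + 78.45 + 4.4 + 13 = -78.1 dBm

-78.1 dBm


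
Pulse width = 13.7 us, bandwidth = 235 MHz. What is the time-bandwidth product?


TBP = 13.7 * 235 = 3219.5

3219.5


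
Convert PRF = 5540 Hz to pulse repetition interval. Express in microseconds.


PRI = 1/5540 = 0.0001805054 s = 180.5 us

180.5 us


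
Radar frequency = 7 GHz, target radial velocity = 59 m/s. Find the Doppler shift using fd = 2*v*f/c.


fd = 2 * 59 * 7000000000.0 / 3e8 = 2753.3 Hz

2753.3 Hz


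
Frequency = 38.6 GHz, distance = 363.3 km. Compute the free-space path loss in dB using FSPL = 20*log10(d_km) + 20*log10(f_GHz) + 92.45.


20*log10(363.3) = 51.21
20*log10(38.6) = 31.73
FSPL = 175.4 dB

175.4 dB


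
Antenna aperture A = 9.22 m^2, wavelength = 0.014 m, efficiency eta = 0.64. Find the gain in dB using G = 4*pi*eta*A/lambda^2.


G_linear = 4*pi*0.64*9.22/0.014^2 = 378324.69
G_dB = 10*log10(378324.69) = 55.8 dB

55.8 dB


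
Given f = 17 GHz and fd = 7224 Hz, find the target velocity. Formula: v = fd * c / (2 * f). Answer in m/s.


v = 7224 * 3e8 / (2 * 17000000000.0) = 63.7 m/s

63.7 m/s


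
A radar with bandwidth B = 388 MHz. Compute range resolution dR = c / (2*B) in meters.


dR = 3e8 / (2 * 388000000.0) = 0.39 m

0.39 m


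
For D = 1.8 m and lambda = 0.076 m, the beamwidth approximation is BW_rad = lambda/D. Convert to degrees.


BW_rad = 0.076 / 1.8 = 0.042222
BW_deg = 2.42 degrees

2.42 degrees


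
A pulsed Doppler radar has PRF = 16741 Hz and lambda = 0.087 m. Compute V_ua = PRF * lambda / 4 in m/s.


V_ua = 16741 * 0.087 / 4 = 364.1 m/s

364.1 m/s


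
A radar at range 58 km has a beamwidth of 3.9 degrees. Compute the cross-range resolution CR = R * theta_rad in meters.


BW_rad = 0.068067841
CR = 58000 * 0.068067841 = 3947.9 m

3947.9 m


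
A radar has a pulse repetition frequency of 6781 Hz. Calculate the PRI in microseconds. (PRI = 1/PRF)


PRI = 1/6781 = 0.0001474709 s = 147.5 us

147.5 us


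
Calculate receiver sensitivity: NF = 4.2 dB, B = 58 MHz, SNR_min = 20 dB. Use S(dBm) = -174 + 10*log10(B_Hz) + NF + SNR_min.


10*log10(58000000.0) = 77.63
S = -174 + 77.63 + 4.2 + 20 = -72.2 dBm

-72.2 dBm


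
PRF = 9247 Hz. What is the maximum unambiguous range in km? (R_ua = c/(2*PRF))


R_ua = 3e8 / (2 * 9247) = 16221.5 m = 16.2 km

16.2 km


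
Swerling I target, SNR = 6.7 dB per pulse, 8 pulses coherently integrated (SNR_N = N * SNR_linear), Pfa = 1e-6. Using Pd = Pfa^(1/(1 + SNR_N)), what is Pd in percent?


SNR_lin = 10^(6.7/10) = 4.67735
SNR_N = 8 * 4.67735 = 37.4188
1/(1 + SNR_N) = 1/38.4188 = 0.0260289
Pd = (1e-6)^0.0260289 = 0.69795
Pd = 69.8%

69.8%


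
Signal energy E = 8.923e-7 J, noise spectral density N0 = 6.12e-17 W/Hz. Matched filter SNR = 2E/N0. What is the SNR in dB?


SNR_lin = 2 * 8.923e-7 / 6.12e-17 = 2.916e10
SNR_dB = 10*log10(2.916e10) = 104.6 dB

104.6 dB


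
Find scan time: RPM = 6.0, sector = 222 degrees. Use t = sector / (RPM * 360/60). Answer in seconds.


t = 222 / (6.0 * 360) * 60 = 6.17 s

6.17 s


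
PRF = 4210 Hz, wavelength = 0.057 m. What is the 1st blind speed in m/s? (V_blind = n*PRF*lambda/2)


V_blind = 1 * 4210 * 0.057 / 2 = 120.0 m/s

120.0 m/s


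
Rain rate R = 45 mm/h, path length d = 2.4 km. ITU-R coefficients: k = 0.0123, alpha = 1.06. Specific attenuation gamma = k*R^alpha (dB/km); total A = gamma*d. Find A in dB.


gamma = 0.0123 * 45^1.06 = 0.695521 dB/km
A = 0.695521 * 2.4 = 1.67 dB

1.67 dB


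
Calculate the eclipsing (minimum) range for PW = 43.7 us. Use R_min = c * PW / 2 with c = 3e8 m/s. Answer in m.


R_min = 3e8 * 43.7e-6 / 2 = 6555.0 m

6555.0 m


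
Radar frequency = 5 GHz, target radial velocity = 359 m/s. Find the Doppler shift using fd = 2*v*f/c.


fd = 2 * 359 * 5000000000.0 / 3e8 = 11966.7 Hz

11966.7 Hz


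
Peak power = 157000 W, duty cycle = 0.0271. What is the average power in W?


P_avg = 157000 * 0.0271 = 4254.7 W

4254.7 W


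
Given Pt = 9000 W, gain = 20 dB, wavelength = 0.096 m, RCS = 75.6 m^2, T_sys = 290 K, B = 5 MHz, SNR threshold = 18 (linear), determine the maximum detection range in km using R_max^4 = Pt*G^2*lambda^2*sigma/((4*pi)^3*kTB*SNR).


G_lin = 10^(20/10) = 100.0
R^4 = 9000 * 100.0^2 * 0.096^2 * 75.6 / ((4*pi)^3 * 1.38e-23 * 290 * 5000000.0 * 18)
R^4 = 8.77319e16 m^4
R_max = (8.77319e16)^(1/4) = 17210.3 m = 17.2 km

17.2 km


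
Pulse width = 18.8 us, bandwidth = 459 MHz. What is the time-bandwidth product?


TBP = 18.8 * 459 = 8629.2

8629.2


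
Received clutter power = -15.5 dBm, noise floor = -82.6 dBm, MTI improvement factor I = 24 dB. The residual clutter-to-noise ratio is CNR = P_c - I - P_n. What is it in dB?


CNR = -15.5 - 24 - (-82.6) = 43.1 dB

43.1 dB


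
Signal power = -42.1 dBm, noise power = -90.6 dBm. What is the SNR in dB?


SNR = -42.1 - (-90.6) = 48.5 dB

48.5 dB


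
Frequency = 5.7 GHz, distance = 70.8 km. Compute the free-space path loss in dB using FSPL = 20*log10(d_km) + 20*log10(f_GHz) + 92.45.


20*log10(70.8) = 37.0
20*log10(5.7) = 15.12
FSPL = 144.6 dB

144.6 dB


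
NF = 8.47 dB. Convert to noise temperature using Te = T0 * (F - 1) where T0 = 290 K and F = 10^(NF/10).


NF_lin = 10^(8.47/10) = 7.030723
Te = 290 * (7.030723 - 1) = 1748.9 K

1748.9 K


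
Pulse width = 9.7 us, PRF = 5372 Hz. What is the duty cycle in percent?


DC = 9.7e-6 * 5372 * 100 = 5.21%

5.21%


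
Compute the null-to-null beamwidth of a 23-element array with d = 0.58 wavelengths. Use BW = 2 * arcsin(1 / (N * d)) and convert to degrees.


1/(N*d) = 1/(23*0.58) = 0.074963
BW = 2*arcsin(0.074963) = 8.6 degrees

8.6 degrees


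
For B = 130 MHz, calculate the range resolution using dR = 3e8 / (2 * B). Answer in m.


dR = 3e8 / (2 * 130000000.0) = 1.15 m

1.15 m


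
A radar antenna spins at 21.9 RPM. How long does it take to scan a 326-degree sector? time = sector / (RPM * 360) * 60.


t = 326 / (21.9 * 360) * 60 = 2.48 s

2.48 s


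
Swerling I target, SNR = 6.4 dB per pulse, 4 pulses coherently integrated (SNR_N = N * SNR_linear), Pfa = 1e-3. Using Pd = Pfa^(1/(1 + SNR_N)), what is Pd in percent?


SNR_lin = 10^(6.4/10) = 4.36516
SNR_N = 4 * 4.36516 = 17.46064
1/(1 + SNR_N) = 1/18.46064 = 0.0541693
Pd = (1e-3)^0.0541693 = 0.68785
Pd = 68.8%

68.8%


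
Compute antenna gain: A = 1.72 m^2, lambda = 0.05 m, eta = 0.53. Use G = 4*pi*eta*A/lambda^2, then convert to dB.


G_linear = 4*pi*0.53*1.72/0.05^2 = 4582.2
G_dB = 10*log10(4582.2) = 36.6 dB

36.6 dB


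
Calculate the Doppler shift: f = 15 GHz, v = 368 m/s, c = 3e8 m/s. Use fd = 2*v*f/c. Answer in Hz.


fd = 2 * 368 * 15000000000.0 / 3e8 = 36800.0 Hz

36800.0 Hz


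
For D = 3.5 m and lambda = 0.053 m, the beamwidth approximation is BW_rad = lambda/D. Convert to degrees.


BW_rad = 0.053 / 3.5 = 0.015143
BW_deg = 0.87 degrees

0.87 degrees


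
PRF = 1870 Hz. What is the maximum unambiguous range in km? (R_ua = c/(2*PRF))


R_ua = 3e8 / (2 * 1870) = 80213.9 m = 80.2 km

80.2 km


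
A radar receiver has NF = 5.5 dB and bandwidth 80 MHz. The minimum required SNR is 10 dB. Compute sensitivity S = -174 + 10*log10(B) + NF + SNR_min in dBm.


10*log10(80000000.0) = 79.03
S = -174 + 79.03 + 5.5 + 10 = -79.5 dBm

-79.5 dBm


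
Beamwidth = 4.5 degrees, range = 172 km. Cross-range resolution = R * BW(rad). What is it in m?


BW_rad = 0.078539816
CR = 172000 * 0.078539816 = 13508.8 m

13508.8 m


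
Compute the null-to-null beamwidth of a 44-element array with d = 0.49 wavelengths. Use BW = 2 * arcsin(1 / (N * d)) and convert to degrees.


1/(N*d) = 1/(44*0.49) = 0.046382
BW = 2*arcsin(0.046382) = 5.3 degrees

5.3 degrees


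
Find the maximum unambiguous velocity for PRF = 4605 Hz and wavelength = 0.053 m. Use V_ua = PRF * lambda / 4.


V_ua = 4605 * 0.053 / 4 = 61.0 m/s

61.0 m/s


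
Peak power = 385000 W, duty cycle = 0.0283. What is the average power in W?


P_avg = 385000 * 0.0283 = 10895.5 W

10895.5 W


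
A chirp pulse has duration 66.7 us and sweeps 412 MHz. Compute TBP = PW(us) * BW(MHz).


TBP = 66.7 * 412 = 27480.4

27480.4


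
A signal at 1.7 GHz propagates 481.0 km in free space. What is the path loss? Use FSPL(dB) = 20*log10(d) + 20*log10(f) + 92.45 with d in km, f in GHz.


20*log10(481.0) = 53.64
20*log10(1.7) = 4.61
FSPL = 150.7 dB

150.7 dB


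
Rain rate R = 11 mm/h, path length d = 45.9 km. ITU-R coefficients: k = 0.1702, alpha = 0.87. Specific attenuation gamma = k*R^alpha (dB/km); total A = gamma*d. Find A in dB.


gamma = 0.1702 * 11^0.87 = 1.370791 dB/km
A = 1.370791 * 45.9 = 62.92 dB

62.92 dB


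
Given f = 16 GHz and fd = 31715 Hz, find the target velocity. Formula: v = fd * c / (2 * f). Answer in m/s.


v = 31715 * 3e8 / (2 * 16000000000.0) = 297.3 m/s

297.3 m/s


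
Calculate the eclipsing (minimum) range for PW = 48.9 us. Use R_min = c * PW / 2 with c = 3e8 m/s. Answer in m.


R_min = 3e8 * 48.9e-6 / 2 = 7335.0 m

7335.0 m


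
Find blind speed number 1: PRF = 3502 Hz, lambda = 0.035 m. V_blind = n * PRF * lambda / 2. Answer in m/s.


V_blind = 1 * 3502 * 0.035 / 2 = 61.3 m/s

61.3 m/s


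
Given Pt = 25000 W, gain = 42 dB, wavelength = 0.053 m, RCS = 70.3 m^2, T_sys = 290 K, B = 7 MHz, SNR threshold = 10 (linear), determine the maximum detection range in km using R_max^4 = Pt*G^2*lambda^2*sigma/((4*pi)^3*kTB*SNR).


G_lin = 10^(42/10) = 15848.931925
R^4 = 25000 * 15848.931925^2 * 0.053^2 * 70.3 / ((4*pi)^3 * 1.38e-23 * 290 * 7000000.0 * 10)
R^4 = 2.23071e21 m^4
R_max = (2.23071e21)^(1/4) = 217325.5 m = 217.3 km

217.3 km


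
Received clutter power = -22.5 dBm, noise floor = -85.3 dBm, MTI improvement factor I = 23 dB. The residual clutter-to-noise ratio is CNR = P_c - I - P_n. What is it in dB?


CNR = -22.5 - 23 - (-85.3) = 39.8 dB

39.8 dB


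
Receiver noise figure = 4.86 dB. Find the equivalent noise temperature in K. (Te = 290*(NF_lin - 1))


NF_lin = 10^(4.86/10) = 3.061963
Te = 290 * (3.061963 - 1) = 598.0 K

598.0 K


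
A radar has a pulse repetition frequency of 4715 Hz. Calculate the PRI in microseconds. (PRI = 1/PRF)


PRI = 1/4715 = 0.0002120891 s = 212.1 us

212.1 us


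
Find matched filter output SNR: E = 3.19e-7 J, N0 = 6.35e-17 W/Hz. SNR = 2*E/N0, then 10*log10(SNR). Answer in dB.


SNR_lin = 2 * 3.19e-7 / 6.35e-17 = 1.005e10
SNR_dB = 10*log10(1.005e10) = 100.0 dB

100.0 dB


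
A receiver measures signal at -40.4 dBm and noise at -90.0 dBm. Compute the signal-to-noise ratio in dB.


SNR = -40.4 - (-90.0) = 49.6 dB

49.6 dB


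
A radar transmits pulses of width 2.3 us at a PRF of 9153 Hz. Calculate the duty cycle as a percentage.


DC = 2.3e-6 * 9153 * 100 = 2.11%

2.11%


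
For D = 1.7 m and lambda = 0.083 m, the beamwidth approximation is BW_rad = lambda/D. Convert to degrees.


BW_rad = 0.083 / 1.7 = 0.048824
BW_deg = 2.8 degrees

2.8 degrees


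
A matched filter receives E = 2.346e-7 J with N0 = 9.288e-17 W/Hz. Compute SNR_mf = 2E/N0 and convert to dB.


SNR_lin = 2 * 2.346e-7 / 9.288e-17 = 5.052e9
SNR_dB = 10*log10(5.052e9) = 97.0 dB

97.0 dB


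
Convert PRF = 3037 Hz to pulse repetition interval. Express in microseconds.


PRI = 1/3037 = 0.0003292723 s = 329.3 us

329.3 us


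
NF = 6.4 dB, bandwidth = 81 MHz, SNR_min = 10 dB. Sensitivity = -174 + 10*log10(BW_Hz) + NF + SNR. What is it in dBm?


10*log10(81000000.0) = 79.08
S = -174 + 79.08 + 6.4 + 10 = -78.5 dBm

-78.5 dBm


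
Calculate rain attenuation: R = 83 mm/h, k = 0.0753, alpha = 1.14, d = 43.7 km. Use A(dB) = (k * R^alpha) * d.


gamma = 0.0753 * 83^1.14 = 11.602298 dB/km
A = 11.602298 * 43.7 = 507.02 dB

507.02 dB


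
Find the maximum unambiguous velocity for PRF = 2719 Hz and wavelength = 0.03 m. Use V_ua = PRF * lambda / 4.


V_ua = 2719 * 0.03 / 4 = 20.4 m/s

20.4 m/s


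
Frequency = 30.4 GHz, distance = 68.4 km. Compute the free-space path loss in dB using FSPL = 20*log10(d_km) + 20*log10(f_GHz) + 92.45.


20*log10(68.4) = 36.7
20*log10(30.4) = 29.66
FSPL = 158.8 dB

158.8 dB


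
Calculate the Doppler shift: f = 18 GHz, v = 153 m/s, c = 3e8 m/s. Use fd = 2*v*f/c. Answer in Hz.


fd = 2 * 153 * 18000000000.0 / 3e8 = 18360.0 Hz

18360.0 Hz


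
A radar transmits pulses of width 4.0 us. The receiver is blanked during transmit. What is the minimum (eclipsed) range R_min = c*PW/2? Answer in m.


R_min = 3e8 * 4.0e-6 / 2 = 600.0 m

600.0 m


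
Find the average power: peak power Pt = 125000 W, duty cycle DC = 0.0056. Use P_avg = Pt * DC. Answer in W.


P_avg = 125000 * 0.0056 = 700.0 W

700.0 W


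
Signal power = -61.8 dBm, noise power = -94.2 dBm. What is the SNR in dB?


SNR = -61.8 - (-94.2) = 32.4 dB

32.4 dB


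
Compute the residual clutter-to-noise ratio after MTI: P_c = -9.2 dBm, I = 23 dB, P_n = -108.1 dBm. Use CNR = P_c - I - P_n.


CNR = -9.2 - 23 - (-108.1) = 75.9 dB

75.9 dB


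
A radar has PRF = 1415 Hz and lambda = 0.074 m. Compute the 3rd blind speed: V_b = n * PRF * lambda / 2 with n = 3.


V_blind = 3 * 1415 * 0.074 / 2 = 157.1 m/s

157.1 m/s


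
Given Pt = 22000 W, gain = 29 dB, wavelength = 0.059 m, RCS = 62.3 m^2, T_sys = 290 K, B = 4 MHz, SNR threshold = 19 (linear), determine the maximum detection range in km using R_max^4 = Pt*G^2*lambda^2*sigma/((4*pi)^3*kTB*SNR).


G_lin = 10^(29/10) = 794.328235
R^4 = 22000 * 794.328235^2 * 0.059^2 * 62.3 / ((4*pi)^3 * 1.38e-23 * 290 * 4000000.0 * 19)
R^4 = 4.98763e18 m^4
R_max = (4.98763e18)^(1/4) = 47257.8 m = 47.3 km

47.3 km


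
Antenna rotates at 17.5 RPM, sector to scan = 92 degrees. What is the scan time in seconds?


t = 92 / (17.5 * 360) * 60 = 0.88 s

0.88 s


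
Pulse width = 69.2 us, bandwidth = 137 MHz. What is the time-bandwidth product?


TBP = 69.2 * 137 = 9480.4

9480.4


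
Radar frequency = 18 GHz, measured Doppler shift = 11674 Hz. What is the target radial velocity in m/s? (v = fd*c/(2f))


v = 11674 * 3e8 / (2 * 18000000000.0) = 97.3 m/s

97.3 m/s


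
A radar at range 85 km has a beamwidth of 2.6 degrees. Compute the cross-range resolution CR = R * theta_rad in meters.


BW_rad = 0.045378561
CR = 85000 * 0.045378561 = 3857.2 m

3857.2 m


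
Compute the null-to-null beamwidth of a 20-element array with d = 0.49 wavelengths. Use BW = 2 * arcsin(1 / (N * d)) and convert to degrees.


1/(N*d) = 1/(20*0.49) = 0.102041
BW = 2*arcsin(0.102041) = 11.7 degrees

11.7 degrees


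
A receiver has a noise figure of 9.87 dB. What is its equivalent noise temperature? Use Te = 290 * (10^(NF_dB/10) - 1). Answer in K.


NF_lin = 10^(9.87/10) = 9.7051
Te = 290 * (9.7051 - 1) = 2524.5 K

2524.5 K


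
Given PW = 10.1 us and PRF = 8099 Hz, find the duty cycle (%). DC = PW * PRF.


DC = 10.1e-6 * 8099 * 100 = 8.18%

8.18%


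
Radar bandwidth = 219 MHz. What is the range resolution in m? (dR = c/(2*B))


dR = 3e8 / (2 * 219000000.0) = 0.68 m

0.68 m


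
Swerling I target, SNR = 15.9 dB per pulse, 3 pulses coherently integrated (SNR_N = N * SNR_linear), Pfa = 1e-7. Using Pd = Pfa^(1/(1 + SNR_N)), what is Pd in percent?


SNR_lin = 10^(15.9/10) = 38.90451
SNR_N = 3 * 38.90451 = 116.71353
1/(1 + SNR_N) = 1/117.71353 = 0.0084952
Pd = (1e-7)^0.0084952 = 0.87203
Pd = 87.2%

87.2%


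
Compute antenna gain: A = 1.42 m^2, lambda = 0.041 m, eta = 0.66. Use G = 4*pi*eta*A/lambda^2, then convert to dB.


G_linear = 4*pi*0.66*1.42/0.041^2 = 7006.07
G_dB = 10*log10(7006.07) = 38.5 dB

38.5 dB


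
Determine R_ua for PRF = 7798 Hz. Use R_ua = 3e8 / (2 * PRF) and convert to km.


R_ua = 3e8 / (2 * 7798) = 19235.7 m = 19.2 km

19.2 km


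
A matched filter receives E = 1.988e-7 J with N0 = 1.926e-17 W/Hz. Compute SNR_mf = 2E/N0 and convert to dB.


SNR_lin = 2 * 1.988e-7 / 1.926e-17 = 2.064e10
SNR_dB = 10*log10(2.064e10) = 103.1 dB

103.1 dB


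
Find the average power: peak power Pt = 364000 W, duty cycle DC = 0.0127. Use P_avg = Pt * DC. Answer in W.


P_avg = 364000 * 0.0127 = 4622.8 W

4622.8 W


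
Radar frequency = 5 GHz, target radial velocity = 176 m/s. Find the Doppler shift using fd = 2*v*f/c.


fd = 2 * 176 * 5000000000.0 / 3e8 = 5866.7 Hz

5866.7 Hz


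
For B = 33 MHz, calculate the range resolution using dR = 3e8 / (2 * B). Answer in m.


dR = 3e8 / (2 * 33000000.0) = 4.55 m

4.55 m


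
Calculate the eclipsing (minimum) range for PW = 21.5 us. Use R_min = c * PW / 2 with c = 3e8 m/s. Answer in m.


R_min = 3e8 * 21.5e-6 / 2 = 3225.0 m

3225.0 m


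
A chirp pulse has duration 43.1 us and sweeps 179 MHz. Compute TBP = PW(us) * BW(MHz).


TBP = 43.1 * 179 = 7714.9

7714.9


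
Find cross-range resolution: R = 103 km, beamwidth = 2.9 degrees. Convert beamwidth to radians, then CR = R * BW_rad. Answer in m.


BW_rad = 0.050614548
CR = 103000 * 0.050614548 = 5213.3 m

5213.3 m


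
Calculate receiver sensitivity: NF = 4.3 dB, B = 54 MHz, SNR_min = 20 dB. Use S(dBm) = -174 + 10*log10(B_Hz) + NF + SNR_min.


10*log10(54000000.0) = 77.32
S = -174 + 77.32 + 4.3 + 20 = -72.4 dBm

-72.4 dBm


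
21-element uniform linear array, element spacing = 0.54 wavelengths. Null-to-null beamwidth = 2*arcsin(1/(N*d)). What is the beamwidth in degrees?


1/(N*d) = 1/(21*0.54) = 0.088183
BW = 2*arcsin(0.088183) = 10.1 degrees

10.1 degrees


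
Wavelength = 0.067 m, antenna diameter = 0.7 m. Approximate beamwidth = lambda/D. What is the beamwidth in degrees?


BW_rad = 0.067 / 0.7 = 0.095714
BW_deg = 5.48 degrees

5.48 degrees


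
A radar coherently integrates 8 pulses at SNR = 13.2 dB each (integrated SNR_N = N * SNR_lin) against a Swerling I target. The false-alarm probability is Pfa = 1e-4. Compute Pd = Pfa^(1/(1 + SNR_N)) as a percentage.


SNR_lin = 10^(13.2/10) = 20.89296
SNR_N = 8 * 20.89296 = 167.14368
1/(1 + SNR_N) = 1/168.14368 = 0.0059473
Pd = (1e-4)^0.0059473 = 0.9467
Pd = 94.7%

94.7%


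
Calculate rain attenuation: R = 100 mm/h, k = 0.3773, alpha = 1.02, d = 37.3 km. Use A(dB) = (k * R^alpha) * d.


gamma = 0.3773 * 100^1.02 = 41.370122 dB/km
A = 41.370122 * 37.3 = 1543.11 dB

1543.11 dB


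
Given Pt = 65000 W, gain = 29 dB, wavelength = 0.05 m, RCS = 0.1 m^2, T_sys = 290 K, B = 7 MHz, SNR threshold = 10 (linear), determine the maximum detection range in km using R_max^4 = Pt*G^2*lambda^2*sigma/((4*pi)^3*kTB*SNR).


G_lin = 10^(29/10) = 794.328235
R^4 = 65000 * 794.328235^2 * 0.05^2 * 0.1 / ((4*pi)^3 * 1.38e-23 * 290 * 7000000.0 * 10)
R^4 = 1.84437e16 m^4
R_max = (1.84437e16)^(1/4) = 11653.7 m = 11.7 km

11.7 km


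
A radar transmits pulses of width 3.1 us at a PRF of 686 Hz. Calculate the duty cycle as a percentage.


DC = 3.1e-6 * 686 * 100 = 0.21%

0.21%


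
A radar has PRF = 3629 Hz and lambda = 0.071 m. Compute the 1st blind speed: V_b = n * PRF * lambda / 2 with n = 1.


V_blind = 1 * 3629 * 0.071 / 2 = 128.8 m/s

128.8 m/s


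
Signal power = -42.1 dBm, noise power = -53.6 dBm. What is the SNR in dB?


SNR = -42.1 - (-53.6) = 11.5 dB

11.5 dB


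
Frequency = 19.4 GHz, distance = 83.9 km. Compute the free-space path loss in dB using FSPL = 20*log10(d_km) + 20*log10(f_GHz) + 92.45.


20*log10(83.9) = 38.48
20*log10(19.4) = 25.76
FSPL = 156.7 dB

156.7 dB


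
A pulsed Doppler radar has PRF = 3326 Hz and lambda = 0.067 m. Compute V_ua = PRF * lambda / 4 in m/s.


V_ua = 3326 * 0.067 / 4 = 55.7 m/s

55.7 m/s


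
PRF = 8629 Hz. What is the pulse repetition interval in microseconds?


PRI = 1/8629 = 0.0001158883 s = 115.9 us

115.9 us


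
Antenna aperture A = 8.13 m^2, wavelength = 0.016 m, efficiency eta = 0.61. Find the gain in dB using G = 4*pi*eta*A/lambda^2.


G_linear = 4*pi*0.61*8.13/0.016^2 = 243439.07
G_dB = 10*log10(243439.07) = 53.9 dB

53.9 dB


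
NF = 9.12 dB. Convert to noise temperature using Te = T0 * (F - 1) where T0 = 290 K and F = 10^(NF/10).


NF_lin = 10^(9.12/10) = 8.165824
Te = 290 * (8.165824 - 1) = 2078.1 K

2078.1 K


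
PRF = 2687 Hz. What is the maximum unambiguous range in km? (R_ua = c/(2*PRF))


R_ua = 3e8 / (2 * 2687) = 55824.3 m = 55.8 km

55.8 km


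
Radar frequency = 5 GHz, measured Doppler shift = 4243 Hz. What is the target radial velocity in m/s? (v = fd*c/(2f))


v = 4243 * 3e8 / (2 * 5000000000.0) = 127.3 m/s

127.3 m/s


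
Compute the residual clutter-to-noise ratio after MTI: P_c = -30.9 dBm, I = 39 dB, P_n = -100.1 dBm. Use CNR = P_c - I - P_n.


CNR = -30.9 - 39 - (-100.1) = 30.2 dB

30.2 dB


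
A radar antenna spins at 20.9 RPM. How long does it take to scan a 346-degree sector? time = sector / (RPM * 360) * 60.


t = 346 / (20.9 * 360) * 60 = 2.76 s

2.76 s


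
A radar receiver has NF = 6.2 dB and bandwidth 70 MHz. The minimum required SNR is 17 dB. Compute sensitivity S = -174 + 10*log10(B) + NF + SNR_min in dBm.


10*log10(70000000.0) = 78.45
S = -174 + 78.45 + 6.2 + 17 = -72.3 dBm

-72.3 dBm


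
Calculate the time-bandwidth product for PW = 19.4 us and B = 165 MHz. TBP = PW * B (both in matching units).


TBP = 19.4 * 165 = 3201.0

3201.0


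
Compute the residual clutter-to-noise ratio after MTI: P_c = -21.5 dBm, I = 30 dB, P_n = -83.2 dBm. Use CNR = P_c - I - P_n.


CNR = -21.5 - 30 - (-83.2) = 31.7 dB

31.7 dB


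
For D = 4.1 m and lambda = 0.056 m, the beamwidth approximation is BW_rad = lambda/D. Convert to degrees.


BW_rad = 0.056 / 4.1 = 0.013659
BW_deg = 0.78 degrees

0.78 degrees


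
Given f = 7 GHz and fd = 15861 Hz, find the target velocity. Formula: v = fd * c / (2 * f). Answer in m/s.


v = 15861 * 3e8 / (2 * 7000000000.0) = 339.9 m/s

339.9 m/s


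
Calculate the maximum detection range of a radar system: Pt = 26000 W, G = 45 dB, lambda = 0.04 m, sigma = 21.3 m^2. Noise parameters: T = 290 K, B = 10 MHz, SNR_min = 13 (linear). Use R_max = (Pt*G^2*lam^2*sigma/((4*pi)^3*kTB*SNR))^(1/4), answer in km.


G_lin = 10^(45/10) = 31622.776602
R^4 = 26000 * 31622.776602^2 * 0.04^2 * 21.3 / ((4*pi)^3 * 1.38e-23 * 290 * 10000000.0 * 13)
R^4 = 8.58268e20 m^4
R_max = (8.58268e20)^(1/4) = 171161.4 m = 171.2 km

171.2 km


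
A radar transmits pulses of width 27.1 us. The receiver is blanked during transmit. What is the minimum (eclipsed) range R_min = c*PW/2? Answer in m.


R_min = 3e8 * 27.1e-6 / 2 = 4065.0 m

4065.0 m


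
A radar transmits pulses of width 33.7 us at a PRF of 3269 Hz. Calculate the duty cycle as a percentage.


DC = 33.7e-6 * 3269 * 100 = 11.02%

11.02%


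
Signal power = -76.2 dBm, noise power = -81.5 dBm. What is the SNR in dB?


SNR = -76.2 - (-81.5) = 5.3 dB

5.3 dB


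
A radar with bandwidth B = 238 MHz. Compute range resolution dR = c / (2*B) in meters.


dR = 3e8 / (2 * 238000000.0) = 0.63 m

0.63 m


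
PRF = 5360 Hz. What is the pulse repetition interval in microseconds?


PRI = 1/5360 = 0.0001865672 s = 186.6 us

186.6 us


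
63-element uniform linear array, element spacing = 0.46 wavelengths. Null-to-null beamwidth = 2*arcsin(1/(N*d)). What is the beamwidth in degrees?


1/(N*d) = 1/(63*0.46) = 0.034507
BW = 2*arcsin(0.034507) = 4.0 degrees

4.0 degrees


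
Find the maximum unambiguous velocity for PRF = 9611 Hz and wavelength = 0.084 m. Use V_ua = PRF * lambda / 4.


V_ua = 9611 * 0.084 / 4 = 201.8 m/s

201.8 m/s


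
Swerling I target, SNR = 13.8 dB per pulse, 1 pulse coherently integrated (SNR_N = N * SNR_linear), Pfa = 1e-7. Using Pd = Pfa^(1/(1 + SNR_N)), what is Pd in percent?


SNR_lin = 10^(13.8/10) = 23.98833
SNR_N = 1 * 23.98833 = 23.98833
1/(1 + SNR_N) = 1/24.98833 = 0.0400187
Pd = (1e-7)^0.0400187 = 0.52465
Pd = 52.5%

52.5%


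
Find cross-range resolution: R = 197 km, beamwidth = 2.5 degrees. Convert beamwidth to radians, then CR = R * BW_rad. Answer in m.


BW_rad = 0.043633231
CR = 197000 * 0.043633231 = 8595.7 m

8595.7 m


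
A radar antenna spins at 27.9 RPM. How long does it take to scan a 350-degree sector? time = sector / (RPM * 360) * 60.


t = 350 / (27.9 * 360) * 60 = 2.09 s

2.09 s


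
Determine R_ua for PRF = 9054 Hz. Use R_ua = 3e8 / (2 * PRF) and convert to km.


R_ua = 3e8 / (2 * 9054) = 16567.3 m = 16.6 km

16.6 km
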